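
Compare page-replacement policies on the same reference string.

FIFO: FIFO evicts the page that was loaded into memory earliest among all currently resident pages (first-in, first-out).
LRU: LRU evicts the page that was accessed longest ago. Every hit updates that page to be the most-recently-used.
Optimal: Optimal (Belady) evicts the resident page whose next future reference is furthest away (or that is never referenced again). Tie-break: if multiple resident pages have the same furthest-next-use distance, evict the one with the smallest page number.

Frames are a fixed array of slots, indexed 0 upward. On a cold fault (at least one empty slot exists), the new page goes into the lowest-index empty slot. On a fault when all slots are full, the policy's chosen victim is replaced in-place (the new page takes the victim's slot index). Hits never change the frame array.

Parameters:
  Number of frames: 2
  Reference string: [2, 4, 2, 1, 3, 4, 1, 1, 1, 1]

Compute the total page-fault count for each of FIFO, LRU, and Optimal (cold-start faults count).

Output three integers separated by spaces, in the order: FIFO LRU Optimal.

Answer: 6 6 5

Derivation:
--- FIFO ---
  step 0: ref 2 -> FAULT, frames=[2,-] (faults so far: 1)
  step 1: ref 4 -> FAULT, frames=[2,4] (faults so far: 2)
  step 2: ref 2 -> HIT, frames=[2,4] (faults so far: 2)
  step 3: ref 1 -> FAULT, evict 2, frames=[1,4] (faults so far: 3)
  step 4: ref 3 -> FAULT, evict 4, frames=[1,3] (faults so far: 4)
  step 5: ref 4 -> FAULT, evict 1, frames=[4,3] (faults so far: 5)
  step 6: ref 1 -> FAULT, evict 3, frames=[4,1] (faults so far: 6)
  step 7: ref 1 -> HIT, frames=[4,1] (faults so far: 6)
  step 8: ref 1 -> HIT, frames=[4,1] (faults so far: 6)
  step 9: ref 1 -> HIT, frames=[4,1] (faults so far: 6)
  FIFO total faults: 6
--- LRU ---
  step 0: ref 2 -> FAULT, frames=[2,-] (faults so far: 1)
  step 1: ref 4 -> FAULT, frames=[2,4] (faults so far: 2)
  step 2: ref 2 -> HIT, frames=[2,4] (faults so far: 2)
  step 3: ref 1 -> FAULT, evict 4, frames=[2,1] (faults so far: 3)
  step 4: ref 3 -> FAULT, evict 2, frames=[3,1] (faults so far: 4)
  step 5: ref 4 -> FAULT, evict 1, frames=[3,4] (faults so far: 5)
  step 6: ref 1 -> FAULT, evict 3, frames=[1,4] (faults so far: 6)
  step 7: ref 1 -> HIT, frames=[1,4] (faults so far: 6)
  step 8: ref 1 -> HIT, frames=[1,4] (faults so far: 6)
  step 9: ref 1 -> HIT, frames=[1,4] (faults so far: 6)
  LRU total faults: 6
--- Optimal ---
  step 0: ref 2 -> FAULT, frames=[2,-] (faults so far: 1)
  step 1: ref 4 -> FAULT, frames=[2,4] (faults so far: 2)
  step 2: ref 2 -> HIT, frames=[2,4] (faults so far: 2)
  step 3: ref 1 -> FAULT, evict 2, frames=[1,4] (faults so far: 3)
  step 4: ref 3 -> FAULT, evict 1, frames=[3,4] (faults so far: 4)
  step 5: ref 4 -> HIT, frames=[3,4] (faults so far: 4)
  step 6: ref 1 -> FAULT, evict 3, frames=[1,4] (faults so far: 5)
  step 7: ref 1 -> HIT, frames=[1,4] (faults so far: 5)
  step 8: ref 1 -> HIT, frames=[1,4] (faults so far: 5)
  step 9: ref 1 -> HIT, frames=[1,4] (faults so far: 5)
  Optimal total faults: 5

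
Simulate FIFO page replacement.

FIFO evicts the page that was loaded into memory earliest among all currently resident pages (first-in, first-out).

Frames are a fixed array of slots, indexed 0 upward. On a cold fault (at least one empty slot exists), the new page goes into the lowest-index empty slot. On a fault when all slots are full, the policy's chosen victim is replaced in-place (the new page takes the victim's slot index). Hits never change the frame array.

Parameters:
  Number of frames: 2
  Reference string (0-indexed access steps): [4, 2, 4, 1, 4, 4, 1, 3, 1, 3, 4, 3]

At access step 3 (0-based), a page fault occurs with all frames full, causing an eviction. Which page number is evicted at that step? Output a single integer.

Step 0: ref 4 -> FAULT, frames=[4,-]
Step 1: ref 2 -> FAULT, frames=[4,2]
Step 2: ref 4 -> HIT, frames=[4,2]
Step 3: ref 1 -> FAULT, evict 4, frames=[1,2]
At step 3: evicted page 4

Answer: 4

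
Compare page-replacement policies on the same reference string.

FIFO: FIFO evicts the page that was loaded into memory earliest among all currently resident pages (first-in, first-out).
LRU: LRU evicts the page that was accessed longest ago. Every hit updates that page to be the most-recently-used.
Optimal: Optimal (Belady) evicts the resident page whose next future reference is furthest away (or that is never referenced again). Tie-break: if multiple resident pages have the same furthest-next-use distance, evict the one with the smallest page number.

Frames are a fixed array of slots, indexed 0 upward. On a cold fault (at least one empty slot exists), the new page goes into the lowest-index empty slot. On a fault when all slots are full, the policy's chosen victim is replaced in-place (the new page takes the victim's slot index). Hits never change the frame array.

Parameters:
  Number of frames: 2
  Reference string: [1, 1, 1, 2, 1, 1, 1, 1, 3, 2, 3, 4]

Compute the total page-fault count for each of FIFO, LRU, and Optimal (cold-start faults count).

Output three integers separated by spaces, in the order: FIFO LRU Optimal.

Answer: 4 5 4

Derivation:
--- FIFO ---
  step 0: ref 1 -> FAULT, frames=[1,-] (faults so far: 1)
  step 1: ref 1 -> HIT, frames=[1,-] (faults so far: 1)
  step 2: ref 1 -> HIT, frames=[1,-] (faults so far: 1)
  step 3: ref 2 -> FAULT, frames=[1,2] (faults so far: 2)
  step 4: ref 1 -> HIT, frames=[1,2] (faults so far: 2)
  step 5: ref 1 -> HIT, frames=[1,2] (faults so far: 2)
  step 6: ref 1 -> HIT, frames=[1,2] (faults so far: 2)
  step 7: ref 1 -> HIT, frames=[1,2] (faults so far: 2)
  step 8: ref 3 -> FAULT, evict 1, frames=[3,2] (faults so far: 3)
  step 9: ref 2 -> HIT, frames=[3,2] (faults so far: 3)
  step 10: ref 3 -> HIT, frames=[3,2] (faults so far: 3)
  step 11: ref 4 -> FAULT, evict 2, frames=[3,4] (faults so far: 4)
  FIFO total faults: 4
--- LRU ---
  step 0: ref 1 -> FAULT, frames=[1,-] (faults so far: 1)
  step 1: ref 1 -> HIT, frames=[1,-] (faults so far: 1)
  step 2: ref 1 -> HIT, frames=[1,-] (faults so far: 1)
  step 3: ref 2 -> FAULT, frames=[1,2] (faults so far: 2)
  step 4: ref 1 -> HIT, frames=[1,2] (faults so far: 2)
  step 5: ref 1 -> HIT, frames=[1,2] (faults so far: 2)
  step 6: ref 1 -> HIT, frames=[1,2] (faults so far: 2)
  step 7: ref 1 -> HIT, frames=[1,2] (faults so far: 2)
  step 8: ref 3 -> FAULT, evict 2, frames=[1,3] (faults so far: 3)
  step 9: ref 2 -> FAULT, evict 1, frames=[2,3] (faults so far: 4)
  step 10: ref 3 -> HIT, frames=[2,3] (faults so far: 4)
  step 11: ref 4 -> FAULT, evict 2, frames=[4,3] (faults so far: 5)
  LRU total faults: 5
--- Optimal ---
  step 0: ref 1 -> FAULT, frames=[1,-] (faults so far: 1)
  step 1: ref 1 -> HIT, frames=[1,-] (faults so far: 1)
  step 2: ref 1 -> HIT, frames=[1,-] (faults so far: 1)
  step 3: ref 2 -> FAULT, frames=[1,2] (faults so far: 2)
  step 4: ref 1 -> HIT, frames=[1,2] (faults so far: 2)
  step 5: ref 1 -> HIT, frames=[1,2] (faults so far: 2)
  step 6: ref 1 -> HIT, frames=[1,2] (faults so far: 2)
  step 7: ref 1 -> HIT, frames=[1,2] (faults so far: 2)
  step 8: ref 3 -> FAULT, evict 1, frames=[3,2] (faults so far: 3)
  step 9: ref 2 -> HIT, frames=[3,2] (faults so far: 3)
  step 10: ref 3 -> HIT, frames=[3,2] (faults so far: 3)
  step 11: ref 4 -> FAULT, evict 2, frames=[3,4] (faults so far: 4)
  Optimal total faults: 4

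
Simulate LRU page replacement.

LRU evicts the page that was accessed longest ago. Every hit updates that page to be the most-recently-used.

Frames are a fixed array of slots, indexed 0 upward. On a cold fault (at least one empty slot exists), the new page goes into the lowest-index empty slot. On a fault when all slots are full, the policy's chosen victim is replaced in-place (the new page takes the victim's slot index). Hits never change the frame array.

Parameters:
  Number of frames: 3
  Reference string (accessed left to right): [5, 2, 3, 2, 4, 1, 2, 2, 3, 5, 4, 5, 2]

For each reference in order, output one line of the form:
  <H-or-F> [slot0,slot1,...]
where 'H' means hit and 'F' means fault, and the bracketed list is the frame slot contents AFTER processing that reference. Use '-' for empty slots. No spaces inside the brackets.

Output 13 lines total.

F [5,-,-]
F [5,2,-]
F [5,2,3]
H [5,2,3]
F [4,2,3]
F [4,2,1]
H [4,2,1]
H [4,2,1]
F [3,2,1]
F [3,2,5]
F [3,4,5]
H [3,4,5]
F [2,4,5]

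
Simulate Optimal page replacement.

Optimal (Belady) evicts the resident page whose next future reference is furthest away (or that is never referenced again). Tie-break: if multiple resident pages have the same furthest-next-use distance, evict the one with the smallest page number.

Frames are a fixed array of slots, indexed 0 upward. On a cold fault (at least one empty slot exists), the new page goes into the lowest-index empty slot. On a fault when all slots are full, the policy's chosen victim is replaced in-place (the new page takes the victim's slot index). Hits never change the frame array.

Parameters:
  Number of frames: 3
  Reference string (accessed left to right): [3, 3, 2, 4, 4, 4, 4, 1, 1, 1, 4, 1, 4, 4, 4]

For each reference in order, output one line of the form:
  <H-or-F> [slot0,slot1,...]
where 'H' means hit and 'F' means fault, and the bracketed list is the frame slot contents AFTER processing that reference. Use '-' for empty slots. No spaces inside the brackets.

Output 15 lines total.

F [3,-,-]
H [3,-,-]
F [3,2,-]
F [3,2,4]
H [3,2,4]
H [3,2,4]
H [3,2,4]
F [3,1,4]
H [3,1,4]
H [3,1,4]
H [3,1,4]
H [3,1,4]
H [3,1,4]
H [3,1,4]
H [3,1,4]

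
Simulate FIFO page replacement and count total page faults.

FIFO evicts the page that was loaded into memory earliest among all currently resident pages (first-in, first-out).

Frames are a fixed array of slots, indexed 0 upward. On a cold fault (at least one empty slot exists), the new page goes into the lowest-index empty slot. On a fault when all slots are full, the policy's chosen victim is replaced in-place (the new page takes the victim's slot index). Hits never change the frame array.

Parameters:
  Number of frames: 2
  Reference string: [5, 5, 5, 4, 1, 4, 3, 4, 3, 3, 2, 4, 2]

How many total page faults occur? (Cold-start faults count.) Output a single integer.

Answer: 6

Derivation:
Step 0: ref 5 → FAULT, frames=[5,-]
Step 1: ref 5 → HIT, frames=[5,-]
Step 2: ref 5 → HIT, frames=[5,-]
Step 3: ref 4 → FAULT, frames=[5,4]
Step 4: ref 1 → FAULT (evict 5), frames=[1,4]
Step 5: ref 4 → HIT, frames=[1,4]
Step 6: ref 3 → FAULT (evict 4), frames=[1,3]
Step 7: ref 4 → FAULT (evict 1), frames=[4,3]
Step 8: ref 3 → HIT, frames=[4,3]
Step 9: ref 3 → HIT, frames=[4,3]
Step 10: ref 2 → FAULT (evict 3), frames=[4,2]
Step 11: ref 4 → HIT, frames=[4,2]
Step 12: ref 2 → HIT, frames=[4,2]
Total faults: 6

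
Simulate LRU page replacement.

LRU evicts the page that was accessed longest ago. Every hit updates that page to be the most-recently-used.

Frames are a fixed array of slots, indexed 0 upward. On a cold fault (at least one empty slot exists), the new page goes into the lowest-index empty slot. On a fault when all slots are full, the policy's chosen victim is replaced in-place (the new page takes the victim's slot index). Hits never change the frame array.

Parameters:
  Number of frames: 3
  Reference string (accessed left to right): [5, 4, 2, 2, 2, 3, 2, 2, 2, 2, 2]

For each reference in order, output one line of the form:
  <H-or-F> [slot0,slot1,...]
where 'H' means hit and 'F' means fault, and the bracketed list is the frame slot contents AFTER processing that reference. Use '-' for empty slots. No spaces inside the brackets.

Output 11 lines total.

F [5,-,-]
F [5,4,-]
F [5,4,2]
H [5,4,2]
H [5,4,2]
F [3,4,2]
H [3,4,2]
H [3,4,2]
H [3,4,2]
H [3,4,2]
H [3,4,2]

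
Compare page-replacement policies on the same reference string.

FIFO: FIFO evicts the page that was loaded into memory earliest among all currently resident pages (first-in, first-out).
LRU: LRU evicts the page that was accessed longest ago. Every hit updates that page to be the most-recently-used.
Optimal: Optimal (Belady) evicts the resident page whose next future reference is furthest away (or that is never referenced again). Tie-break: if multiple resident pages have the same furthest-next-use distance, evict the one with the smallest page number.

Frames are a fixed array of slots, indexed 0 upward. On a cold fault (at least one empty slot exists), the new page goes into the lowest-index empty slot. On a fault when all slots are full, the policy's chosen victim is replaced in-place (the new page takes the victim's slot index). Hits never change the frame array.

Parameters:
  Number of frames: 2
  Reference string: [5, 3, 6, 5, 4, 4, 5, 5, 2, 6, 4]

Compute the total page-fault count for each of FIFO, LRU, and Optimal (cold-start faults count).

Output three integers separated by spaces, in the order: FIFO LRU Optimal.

Answer: 8 8 6

Derivation:
--- FIFO ---
  step 0: ref 5 -> FAULT, frames=[5,-] (faults so far: 1)
  step 1: ref 3 -> FAULT, frames=[5,3] (faults so far: 2)
  step 2: ref 6 -> FAULT, evict 5, frames=[6,3] (faults so far: 3)
  step 3: ref 5 -> FAULT, evict 3, frames=[6,5] (faults so far: 4)
  step 4: ref 4 -> FAULT, evict 6, frames=[4,5] (faults so far: 5)
  step 5: ref 4 -> HIT, frames=[4,5] (faults so far: 5)
  step 6: ref 5 -> HIT, frames=[4,5] (faults so far: 5)
  step 7: ref 5 -> HIT, frames=[4,5] (faults so far: 5)
  step 8: ref 2 -> FAULT, evict 5, frames=[4,2] (faults so far: 6)
  step 9: ref 6 -> FAULT, evict 4, frames=[6,2] (faults so far: 7)
  step 10: ref 4 -> FAULT, evict 2, frames=[6,4] (faults so far: 8)
  FIFO total faults: 8
--- LRU ---
  step 0: ref 5 -> FAULT, frames=[5,-] (faults so far: 1)
  step 1: ref 3 -> FAULT, frames=[5,3] (faults so far: 2)
  step 2: ref 6 -> FAULT, evict 5, frames=[6,3] (faults so far: 3)
  step 3: ref 5 -> FAULT, evict 3, frames=[6,5] (faults so far: 4)
  step 4: ref 4 -> FAULT, evict 6, frames=[4,5] (faults so far: 5)
  step 5: ref 4 -> HIT, frames=[4,5] (faults so far: 5)
  step 6: ref 5 -> HIT, frames=[4,5] (faults so far: 5)
  step 7: ref 5 -> HIT, frames=[4,5] (faults so far: 5)
  step 8: ref 2 -> FAULT, evict 4, frames=[2,5] (faults so far: 6)
  step 9: ref 6 -> FAULT, evict 5, frames=[2,6] (faults so far: 7)
  step 10: ref 4 -> FAULT, evict 2, frames=[4,6] (faults so far: 8)
  LRU total faults: 8
--- Optimal ---
  step 0: ref 5 -> FAULT, frames=[5,-] (faults so far: 1)
  step 1: ref 3 -> FAULT, frames=[5,3] (faults so far: 2)
  step 2: ref 6 -> FAULT, evict 3, frames=[5,6] (faults so far: 3)
  step 3: ref 5 -> HIT, frames=[5,6] (faults so far: 3)
  step 4: ref 4 -> FAULT, evict 6, frames=[5,4] (faults so far: 4)
  step 5: ref 4 -> HIT, frames=[5,4] (faults so far: 4)
  step 6: ref 5 -> HIT, frames=[5,4] (faults so far: 4)
  step 7: ref 5 -> HIT, frames=[5,4] (faults so far: 4)
  step 8: ref 2 -> FAULT, evict 5, frames=[2,4] (faults so far: 5)
  step 9: ref 6 -> FAULT, evict 2, frames=[6,4] (faults so far: 6)
  step 10: ref 4 -> HIT, frames=[6,4] (faults so far: 6)
  Optimal total faults: 6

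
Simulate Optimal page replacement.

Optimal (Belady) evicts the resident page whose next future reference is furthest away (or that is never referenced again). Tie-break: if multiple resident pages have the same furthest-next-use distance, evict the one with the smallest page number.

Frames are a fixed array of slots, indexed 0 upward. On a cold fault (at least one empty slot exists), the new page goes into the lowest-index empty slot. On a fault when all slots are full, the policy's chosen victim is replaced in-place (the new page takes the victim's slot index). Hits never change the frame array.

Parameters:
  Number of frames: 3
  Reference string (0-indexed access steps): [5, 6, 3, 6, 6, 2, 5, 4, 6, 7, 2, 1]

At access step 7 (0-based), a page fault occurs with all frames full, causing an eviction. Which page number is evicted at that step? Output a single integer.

Step 0: ref 5 -> FAULT, frames=[5,-,-]
Step 1: ref 6 -> FAULT, frames=[5,6,-]
Step 2: ref 3 -> FAULT, frames=[5,6,3]
Step 3: ref 6 -> HIT, frames=[5,6,3]
Step 4: ref 6 -> HIT, frames=[5,6,3]
Step 5: ref 2 -> FAULT, evict 3, frames=[5,6,2]
Step 6: ref 5 -> HIT, frames=[5,6,2]
Step 7: ref 4 -> FAULT, evict 5, frames=[4,6,2]
At step 7: evicted page 5

Answer: 5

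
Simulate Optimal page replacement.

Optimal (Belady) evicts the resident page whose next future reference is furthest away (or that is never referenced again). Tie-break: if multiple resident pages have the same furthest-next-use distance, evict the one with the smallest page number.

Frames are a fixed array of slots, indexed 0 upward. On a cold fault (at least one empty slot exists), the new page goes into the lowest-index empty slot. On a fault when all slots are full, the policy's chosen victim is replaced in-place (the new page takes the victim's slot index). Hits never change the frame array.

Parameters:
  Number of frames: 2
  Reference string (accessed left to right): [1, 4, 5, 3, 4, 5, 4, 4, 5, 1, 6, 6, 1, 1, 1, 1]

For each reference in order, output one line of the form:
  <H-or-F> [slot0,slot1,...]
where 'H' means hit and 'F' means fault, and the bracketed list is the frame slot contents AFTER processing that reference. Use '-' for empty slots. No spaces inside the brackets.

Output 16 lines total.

F [1,-]
F [1,4]
F [5,4]
F [3,4]
H [3,4]
F [5,4]
H [5,4]
H [5,4]
H [5,4]
F [5,1]
F [6,1]
H [6,1]
H [6,1]
H [6,1]
H [6,1]
H [6,1]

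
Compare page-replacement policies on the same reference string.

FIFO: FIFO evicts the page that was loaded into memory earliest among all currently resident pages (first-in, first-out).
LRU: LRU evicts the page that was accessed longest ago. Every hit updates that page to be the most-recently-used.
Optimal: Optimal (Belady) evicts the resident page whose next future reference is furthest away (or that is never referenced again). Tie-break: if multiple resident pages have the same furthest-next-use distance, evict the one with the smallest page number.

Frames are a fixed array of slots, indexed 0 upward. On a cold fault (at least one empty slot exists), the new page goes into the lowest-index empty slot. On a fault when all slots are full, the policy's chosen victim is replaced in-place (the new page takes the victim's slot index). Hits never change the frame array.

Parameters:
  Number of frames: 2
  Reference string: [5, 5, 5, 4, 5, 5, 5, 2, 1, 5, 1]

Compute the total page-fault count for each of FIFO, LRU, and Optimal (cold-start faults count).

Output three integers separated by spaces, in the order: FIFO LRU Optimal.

--- FIFO ---
  step 0: ref 5 -> FAULT, frames=[5,-] (faults so far: 1)
  step 1: ref 5 -> HIT, frames=[5,-] (faults so far: 1)
  step 2: ref 5 -> HIT, frames=[5,-] (faults so far: 1)
  step 3: ref 4 -> FAULT, frames=[5,4] (faults so far: 2)
  step 4: ref 5 -> HIT, frames=[5,4] (faults so far: 2)
  step 5: ref 5 -> HIT, frames=[5,4] (faults so far: 2)
  step 6: ref 5 -> HIT, frames=[5,4] (faults so far: 2)
  step 7: ref 2 -> FAULT, evict 5, frames=[2,4] (faults so far: 3)
  step 8: ref 1 -> FAULT, evict 4, frames=[2,1] (faults so far: 4)
  step 9: ref 5 -> FAULT, evict 2, frames=[5,1] (faults so far: 5)
  step 10: ref 1 -> HIT, frames=[5,1] (faults so far: 5)
  FIFO total faults: 5
--- LRU ---
  step 0: ref 5 -> FAULT, frames=[5,-] (faults so far: 1)
  step 1: ref 5 -> HIT, frames=[5,-] (faults so far: 1)
  step 2: ref 5 -> HIT, frames=[5,-] (faults so far: 1)
  step 3: ref 4 -> FAULT, frames=[5,4] (faults so far: 2)
  step 4: ref 5 -> HIT, frames=[5,4] (faults so far: 2)
  step 5: ref 5 -> HIT, frames=[5,4] (faults so far: 2)
  step 6: ref 5 -> HIT, frames=[5,4] (faults so far: 2)
  step 7: ref 2 -> FAULT, evict 4, frames=[5,2] (faults so far: 3)
  step 8: ref 1 -> FAULT, evict 5, frames=[1,2] (faults so far: 4)
  step 9: ref 5 -> FAULT, evict 2, frames=[1,5] (faults so far: 5)
  step 10: ref 1 -> HIT, frames=[1,5] (faults so far: 5)
  LRU total faults: 5
--- Optimal ---
  step 0: ref 5 -> FAULT, frames=[5,-] (faults so far: 1)
  step 1: ref 5 -> HIT, frames=[5,-] (faults so far: 1)
  step 2: ref 5 -> HIT, frames=[5,-] (faults so far: 1)
  step 3: ref 4 -> FAULT, frames=[5,4] (faults so far: 2)
  step 4: ref 5 -> HIT, frames=[5,4] (faults so far: 2)
  step 5: ref 5 -> HIT, frames=[5,4] (faults so far: 2)
  step 6: ref 5 -> HIT, frames=[5,4] (faults so far: 2)
  step 7: ref 2 -> FAULT, evict 4, frames=[5,2] (faults so far: 3)
  step 8: ref 1 -> FAULT, evict 2, frames=[5,1] (faults so far: 4)
  step 9: ref 5 -> HIT, frames=[5,1] (faults so far: 4)
  step 10: ref 1 -> HIT, frames=[5,1] (faults so far: 4)
  Optimal total faults: 4

Answer: 5 5 4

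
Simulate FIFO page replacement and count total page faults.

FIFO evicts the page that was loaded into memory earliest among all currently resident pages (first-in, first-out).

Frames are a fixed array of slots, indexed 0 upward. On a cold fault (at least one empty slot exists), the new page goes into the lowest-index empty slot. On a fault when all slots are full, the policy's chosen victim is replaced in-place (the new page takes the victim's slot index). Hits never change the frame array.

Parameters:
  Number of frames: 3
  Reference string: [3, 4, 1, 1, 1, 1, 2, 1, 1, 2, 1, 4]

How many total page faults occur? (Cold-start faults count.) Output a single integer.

Step 0: ref 3 → FAULT, frames=[3,-,-]
Step 1: ref 4 → FAULT, frames=[3,4,-]
Step 2: ref 1 → FAULT, frames=[3,4,1]
Step 3: ref 1 → HIT, frames=[3,4,1]
Step 4: ref 1 → HIT, frames=[3,4,1]
Step 5: ref 1 → HIT, frames=[3,4,1]
Step 6: ref 2 → FAULT (evict 3), frames=[2,4,1]
Step 7: ref 1 → HIT, frames=[2,4,1]
Step 8: ref 1 → HIT, frames=[2,4,1]
Step 9: ref 2 → HIT, frames=[2,4,1]
Step 10: ref 1 → HIT, frames=[2,4,1]
Step 11: ref 4 → HIT, frames=[2,4,1]
Total faults: 4

Answer: 4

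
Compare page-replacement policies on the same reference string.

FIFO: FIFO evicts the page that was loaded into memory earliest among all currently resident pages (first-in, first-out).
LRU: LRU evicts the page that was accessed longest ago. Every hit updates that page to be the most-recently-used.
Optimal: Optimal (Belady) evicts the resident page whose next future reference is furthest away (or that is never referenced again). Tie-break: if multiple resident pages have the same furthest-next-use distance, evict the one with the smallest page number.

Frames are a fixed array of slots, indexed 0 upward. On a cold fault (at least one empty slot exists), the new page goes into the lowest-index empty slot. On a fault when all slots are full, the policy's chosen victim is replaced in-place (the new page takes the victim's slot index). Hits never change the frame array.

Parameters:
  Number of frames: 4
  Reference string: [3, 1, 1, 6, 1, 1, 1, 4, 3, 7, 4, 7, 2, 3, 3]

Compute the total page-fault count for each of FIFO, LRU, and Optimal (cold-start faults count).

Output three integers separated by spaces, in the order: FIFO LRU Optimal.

Answer: 7 6 6

Derivation:
--- FIFO ---
  step 0: ref 3 -> FAULT, frames=[3,-,-,-] (faults so far: 1)
  step 1: ref 1 -> FAULT, frames=[3,1,-,-] (faults so far: 2)
  step 2: ref 1 -> HIT, frames=[3,1,-,-] (faults so far: 2)
  step 3: ref 6 -> FAULT, frames=[3,1,6,-] (faults so far: 3)
  step 4: ref 1 -> HIT, frames=[3,1,6,-] (faults so far: 3)
  step 5: ref 1 -> HIT, frames=[3,1,6,-] (faults so far: 3)
  step 6: ref 1 -> HIT, frames=[3,1,6,-] (faults so far: 3)
  step 7: ref 4 -> FAULT, frames=[3,1,6,4] (faults so far: 4)
  step 8: ref 3 -> HIT, frames=[3,1,6,4] (faults so far: 4)
  step 9: ref 7 -> FAULT, evict 3, frames=[7,1,6,4] (faults so far: 5)
  step 10: ref 4 -> HIT, frames=[7,1,6,4] (faults so far: 5)
  step 11: ref 7 -> HIT, frames=[7,1,6,4] (faults so far: 5)
  step 12: ref 2 -> FAULT, evict 1, frames=[7,2,6,4] (faults so far: 6)
  step 13: ref 3 -> FAULT, evict 6, frames=[7,2,3,4] (faults so far: 7)
  step 14: ref 3 -> HIT, frames=[7,2,3,4] (faults so far: 7)
  FIFO total faults: 7
--- LRU ---
  step 0: ref 3 -> FAULT, frames=[3,-,-,-] (faults so far: 1)
  step 1: ref 1 -> FAULT, frames=[3,1,-,-] (faults so far: 2)
  step 2: ref 1 -> HIT, frames=[3,1,-,-] (faults so far: 2)
  step 3: ref 6 -> FAULT, frames=[3,1,6,-] (faults so far: 3)
  step 4: ref 1 -> HIT, frames=[3,1,6,-] (faults so far: 3)
  step 5: ref 1 -> HIT, frames=[3,1,6,-] (faults so far: 3)
  step 6: ref 1 -> HIT, frames=[3,1,6,-] (faults so far: 3)
  step 7: ref 4 -> FAULT, frames=[3,1,6,4] (faults so far: 4)
  step 8: ref 3 -> HIT, frames=[3,1,6,4] (faults so far: 4)
  step 9: ref 7 -> FAULT, evict 6, frames=[3,1,7,4] (faults so far: 5)
  step 10: ref 4 -> HIT, frames=[3,1,7,4] (faults so far: 5)
  step 11: ref 7 -> HIT, frames=[3,1,7,4] (faults so far: 5)
  step 12: ref 2 -> FAULT, evict 1, frames=[3,2,7,4] (faults so far: 6)
  step 13: ref 3 -> HIT, frames=[3,2,7,4] (faults so far: 6)
  step 14: ref 3 -> HIT, frames=[3,2,7,4] (faults so far: 6)
  LRU total faults: 6
--- Optimal ---
  step 0: ref 3 -> FAULT, frames=[3,-,-,-] (faults so far: 1)
  step 1: ref 1 -> FAULT, frames=[3,1,-,-] (faults so far: 2)
  step 2: ref 1 -> HIT, frames=[3,1,-,-] (faults so far: 2)
  step 3: ref 6 -> FAULT, frames=[3,1,6,-] (faults so far: 3)
  step 4: ref 1 -> HIT, frames=[3,1,6,-] (faults so far: 3)
  step 5: ref 1 -> HIT, frames=[3,1,6,-] (faults so far: 3)
  step 6: ref 1 -> HIT, frames=[3,1,6,-] (faults so far: 3)
  step 7: ref 4 -> FAULT, frames=[3,1,6,4] (faults so far: 4)
  step 8: ref 3 -> HIT, frames=[3,1,6,4] (faults so far: 4)
  step 9: ref 7 -> FAULT, evict 1, frames=[3,7,6,4] (faults so far: 5)
  step 10: ref 4 -> HIT, frames=[3,7,6,4] (faults so far: 5)
  step 11: ref 7 -> HIT, frames=[3,7,6,4] (faults so far: 5)
  step 12: ref 2 -> FAULT, evict 4, frames=[3,7,6,2] (faults so far: 6)
  step 13: ref 3 -> HIT, frames=[3,7,6,2] (faults so far: 6)
  step 14: ref 3 -> HIT, frames=[3,7,6,2] (faults so far: 6)
  Optimal total faults: 6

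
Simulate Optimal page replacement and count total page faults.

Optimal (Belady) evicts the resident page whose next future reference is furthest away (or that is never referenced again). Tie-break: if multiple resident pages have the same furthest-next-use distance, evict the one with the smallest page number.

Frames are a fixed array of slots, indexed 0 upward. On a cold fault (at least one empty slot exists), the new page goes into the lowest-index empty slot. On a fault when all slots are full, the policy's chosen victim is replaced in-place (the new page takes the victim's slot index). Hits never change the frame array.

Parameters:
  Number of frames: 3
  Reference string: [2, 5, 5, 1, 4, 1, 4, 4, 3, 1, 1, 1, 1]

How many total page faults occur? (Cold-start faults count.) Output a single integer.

Answer: 5

Derivation:
Step 0: ref 2 → FAULT, frames=[2,-,-]
Step 1: ref 5 → FAULT, frames=[2,5,-]
Step 2: ref 5 → HIT, frames=[2,5,-]
Step 3: ref 1 → FAULT, frames=[2,5,1]
Step 4: ref 4 → FAULT (evict 2), frames=[4,5,1]
Step 5: ref 1 → HIT, frames=[4,5,1]
Step 6: ref 4 → HIT, frames=[4,5,1]
Step 7: ref 4 → HIT, frames=[4,5,1]
Step 8: ref 3 → FAULT (evict 4), frames=[3,5,1]
Step 9: ref 1 → HIT, frames=[3,5,1]
Step 10: ref 1 → HIT, frames=[3,5,1]
Step 11: ref 1 → HIT, frames=[3,5,1]
Step 12: ref 1 → HIT, frames=[3,5,1]
Total faults: 5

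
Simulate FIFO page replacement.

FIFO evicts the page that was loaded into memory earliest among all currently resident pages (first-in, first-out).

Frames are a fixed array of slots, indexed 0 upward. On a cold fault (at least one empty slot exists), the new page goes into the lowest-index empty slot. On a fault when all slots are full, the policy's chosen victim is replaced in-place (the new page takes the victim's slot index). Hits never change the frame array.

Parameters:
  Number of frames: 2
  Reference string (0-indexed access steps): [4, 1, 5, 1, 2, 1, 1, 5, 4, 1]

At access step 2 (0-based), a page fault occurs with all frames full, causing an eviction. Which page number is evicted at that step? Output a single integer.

Answer: 4

Derivation:
Step 0: ref 4 -> FAULT, frames=[4,-]
Step 1: ref 1 -> FAULT, frames=[4,1]
Step 2: ref 5 -> FAULT, evict 4, frames=[5,1]
At step 2: evicted page 4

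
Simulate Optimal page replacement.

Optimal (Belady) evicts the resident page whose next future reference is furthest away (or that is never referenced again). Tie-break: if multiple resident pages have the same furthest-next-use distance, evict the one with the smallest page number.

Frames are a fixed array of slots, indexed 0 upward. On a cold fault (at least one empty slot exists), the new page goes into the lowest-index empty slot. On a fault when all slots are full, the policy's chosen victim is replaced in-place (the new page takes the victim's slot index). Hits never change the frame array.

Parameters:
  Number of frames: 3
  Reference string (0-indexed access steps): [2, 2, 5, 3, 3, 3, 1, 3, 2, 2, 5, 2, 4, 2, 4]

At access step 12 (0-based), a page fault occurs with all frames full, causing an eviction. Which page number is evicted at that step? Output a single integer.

Step 0: ref 2 -> FAULT, frames=[2,-,-]
Step 1: ref 2 -> HIT, frames=[2,-,-]
Step 2: ref 5 -> FAULT, frames=[2,5,-]
Step 3: ref 3 -> FAULT, frames=[2,5,3]
Step 4: ref 3 -> HIT, frames=[2,5,3]
Step 5: ref 3 -> HIT, frames=[2,5,3]
Step 6: ref 1 -> FAULT, evict 5, frames=[2,1,3]
Step 7: ref 3 -> HIT, frames=[2,1,3]
Step 8: ref 2 -> HIT, frames=[2,1,3]
Step 9: ref 2 -> HIT, frames=[2,1,3]
Step 10: ref 5 -> FAULT, evict 1, frames=[2,5,3]
Step 11: ref 2 -> HIT, frames=[2,5,3]
Step 12: ref 4 -> FAULT, evict 3, frames=[2,5,4]
At step 12: evicted page 3

Answer: 3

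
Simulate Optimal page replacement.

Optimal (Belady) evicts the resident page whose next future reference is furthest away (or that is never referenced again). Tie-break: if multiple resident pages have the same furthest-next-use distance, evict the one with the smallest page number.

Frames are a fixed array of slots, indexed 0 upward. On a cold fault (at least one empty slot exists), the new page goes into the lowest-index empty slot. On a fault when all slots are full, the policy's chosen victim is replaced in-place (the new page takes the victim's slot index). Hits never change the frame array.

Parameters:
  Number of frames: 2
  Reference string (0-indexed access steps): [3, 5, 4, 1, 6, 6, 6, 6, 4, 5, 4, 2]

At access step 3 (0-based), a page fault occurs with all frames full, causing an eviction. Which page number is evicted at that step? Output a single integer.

Step 0: ref 3 -> FAULT, frames=[3,-]
Step 1: ref 5 -> FAULT, frames=[3,5]
Step 2: ref 4 -> FAULT, evict 3, frames=[4,5]
Step 3: ref 1 -> FAULT, evict 5, frames=[4,1]
At step 3: evicted page 5

Answer: 5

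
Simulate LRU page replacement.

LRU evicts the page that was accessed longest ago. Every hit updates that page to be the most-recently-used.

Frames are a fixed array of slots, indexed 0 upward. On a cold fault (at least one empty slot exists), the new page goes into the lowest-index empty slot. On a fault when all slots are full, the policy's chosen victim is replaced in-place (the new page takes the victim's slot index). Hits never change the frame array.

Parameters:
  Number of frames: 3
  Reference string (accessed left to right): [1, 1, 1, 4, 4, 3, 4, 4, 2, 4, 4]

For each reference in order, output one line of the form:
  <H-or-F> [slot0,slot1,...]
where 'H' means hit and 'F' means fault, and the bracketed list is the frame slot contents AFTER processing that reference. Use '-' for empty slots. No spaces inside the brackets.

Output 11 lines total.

F [1,-,-]
H [1,-,-]
H [1,-,-]
F [1,4,-]
H [1,4,-]
F [1,4,3]
H [1,4,3]
H [1,4,3]
F [2,4,3]
H [2,4,3]
H [2,4,3]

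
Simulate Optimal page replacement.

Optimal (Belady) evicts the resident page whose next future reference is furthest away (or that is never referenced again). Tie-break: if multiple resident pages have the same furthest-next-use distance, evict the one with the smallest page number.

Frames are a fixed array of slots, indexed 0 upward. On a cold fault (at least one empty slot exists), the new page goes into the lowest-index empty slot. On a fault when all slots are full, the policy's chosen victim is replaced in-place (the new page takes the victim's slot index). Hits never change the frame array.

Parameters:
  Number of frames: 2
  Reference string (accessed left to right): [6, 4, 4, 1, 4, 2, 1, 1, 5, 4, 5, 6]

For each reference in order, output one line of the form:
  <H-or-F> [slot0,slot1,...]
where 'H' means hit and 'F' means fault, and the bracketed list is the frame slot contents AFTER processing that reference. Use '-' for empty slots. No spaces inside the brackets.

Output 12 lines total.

F [6,-]
F [6,4]
H [6,4]
F [1,4]
H [1,4]
F [1,2]
H [1,2]
H [1,2]
F [5,2]
F [5,4]
H [5,4]
F [5,6]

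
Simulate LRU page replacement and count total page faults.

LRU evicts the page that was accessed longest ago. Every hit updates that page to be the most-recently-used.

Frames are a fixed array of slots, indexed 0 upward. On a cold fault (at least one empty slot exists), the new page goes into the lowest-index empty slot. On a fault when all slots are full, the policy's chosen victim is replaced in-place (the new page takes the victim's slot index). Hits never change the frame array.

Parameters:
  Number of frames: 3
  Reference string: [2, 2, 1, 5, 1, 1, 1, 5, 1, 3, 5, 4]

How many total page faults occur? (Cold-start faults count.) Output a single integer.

Step 0: ref 2 → FAULT, frames=[2,-,-]
Step 1: ref 2 → HIT, frames=[2,-,-]
Step 2: ref 1 → FAULT, frames=[2,1,-]
Step 3: ref 5 → FAULT, frames=[2,1,5]
Step 4: ref 1 → HIT, frames=[2,1,5]
Step 5: ref 1 → HIT, frames=[2,1,5]
Step 6: ref 1 → HIT, frames=[2,1,5]
Step 7: ref 5 → HIT, frames=[2,1,5]
Step 8: ref 1 → HIT, frames=[2,1,5]
Step 9: ref 3 → FAULT (evict 2), frames=[3,1,5]
Step 10: ref 5 → HIT, frames=[3,1,5]
Step 11: ref 4 → FAULT (evict 1), frames=[3,4,5]
Total faults: 5

Answer: 5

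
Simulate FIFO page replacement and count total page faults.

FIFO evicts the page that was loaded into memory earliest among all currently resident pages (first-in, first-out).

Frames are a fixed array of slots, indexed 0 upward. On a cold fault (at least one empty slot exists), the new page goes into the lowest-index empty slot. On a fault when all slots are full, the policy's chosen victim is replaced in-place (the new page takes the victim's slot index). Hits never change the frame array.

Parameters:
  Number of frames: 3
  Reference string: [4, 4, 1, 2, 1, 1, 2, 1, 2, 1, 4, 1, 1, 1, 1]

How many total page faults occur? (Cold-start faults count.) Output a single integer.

Step 0: ref 4 → FAULT, frames=[4,-,-]
Step 1: ref 4 → HIT, frames=[4,-,-]
Step 2: ref 1 → FAULT, frames=[4,1,-]
Step 3: ref 2 → FAULT, frames=[4,1,2]
Step 4: ref 1 → HIT, frames=[4,1,2]
Step 5: ref 1 → HIT, frames=[4,1,2]
Step 6: ref 2 → HIT, frames=[4,1,2]
Step 7: ref 1 → HIT, frames=[4,1,2]
Step 8: ref 2 → HIT, frames=[4,1,2]
Step 9: ref 1 → HIT, frames=[4,1,2]
Step 10: ref 4 → HIT, frames=[4,1,2]
Step 11: ref 1 → HIT, frames=[4,1,2]
Step 12: ref 1 → HIT, frames=[4,1,2]
Step 13: ref 1 → HIT, frames=[4,1,2]
Step 14: ref 1 → HIT, frames=[4,1,2]
Total faults: 3

Answer: 3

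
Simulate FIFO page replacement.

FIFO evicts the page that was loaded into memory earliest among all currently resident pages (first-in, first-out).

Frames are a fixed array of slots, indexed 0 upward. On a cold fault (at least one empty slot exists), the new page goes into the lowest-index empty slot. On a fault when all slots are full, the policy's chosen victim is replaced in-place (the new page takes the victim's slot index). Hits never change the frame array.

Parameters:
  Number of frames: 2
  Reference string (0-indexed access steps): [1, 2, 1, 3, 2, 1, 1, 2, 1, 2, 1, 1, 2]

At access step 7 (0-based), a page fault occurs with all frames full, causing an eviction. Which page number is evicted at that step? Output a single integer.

Answer: 3

Derivation:
Step 0: ref 1 -> FAULT, frames=[1,-]
Step 1: ref 2 -> FAULT, frames=[1,2]
Step 2: ref 1 -> HIT, frames=[1,2]
Step 3: ref 3 -> FAULT, evict 1, frames=[3,2]
Step 4: ref 2 -> HIT, frames=[3,2]
Step 5: ref 1 -> FAULT, evict 2, frames=[3,1]
Step 6: ref 1 -> HIT, frames=[3,1]
Step 7: ref 2 -> FAULT, evict 3, frames=[2,1]
At step 7: evicted page 3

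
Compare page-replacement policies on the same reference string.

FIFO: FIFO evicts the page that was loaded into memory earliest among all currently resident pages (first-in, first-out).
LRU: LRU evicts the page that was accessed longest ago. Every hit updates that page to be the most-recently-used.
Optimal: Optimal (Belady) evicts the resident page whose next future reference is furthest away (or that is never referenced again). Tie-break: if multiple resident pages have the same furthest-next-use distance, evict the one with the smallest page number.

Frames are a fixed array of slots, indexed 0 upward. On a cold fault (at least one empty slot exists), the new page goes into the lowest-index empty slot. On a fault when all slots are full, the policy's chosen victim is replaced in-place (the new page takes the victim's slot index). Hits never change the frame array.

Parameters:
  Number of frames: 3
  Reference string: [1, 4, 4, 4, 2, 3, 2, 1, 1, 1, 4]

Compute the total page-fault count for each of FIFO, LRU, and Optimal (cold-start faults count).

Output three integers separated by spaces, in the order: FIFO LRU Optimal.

Answer: 6 6 5

Derivation:
--- FIFO ---
  step 0: ref 1 -> FAULT, frames=[1,-,-] (faults so far: 1)
  step 1: ref 4 -> FAULT, frames=[1,4,-] (faults so far: 2)
  step 2: ref 4 -> HIT, frames=[1,4,-] (faults so far: 2)
  step 3: ref 4 -> HIT, frames=[1,4,-] (faults so far: 2)
  step 4: ref 2 -> FAULT, frames=[1,4,2] (faults so far: 3)
  step 5: ref 3 -> FAULT, evict 1, frames=[3,4,2] (faults so far: 4)
  step 6: ref 2 -> HIT, frames=[3,4,2] (faults so far: 4)
  step 7: ref 1 -> FAULT, evict 4, frames=[3,1,2] (faults so far: 5)
  step 8: ref 1 -> HIT, frames=[3,1,2] (faults so far: 5)
  step 9: ref 1 -> HIT, frames=[3,1,2] (faults so far: 5)
  step 10: ref 4 -> FAULT, evict 2, frames=[3,1,4] (faults so far: 6)
  FIFO total faults: 6
--- LRU ---
  step 0: ref 1 -> FAULT, frames=[1,-,-] (faults so far: 1)
  step 1: ref 4 -> FAULT, frames=[1,4,-] (faults so far: 2)
  step 2: ref 4 -> HIT, frames=[1,4,-] (faults so far: 2)
  step 3: ref 4 -> HIT, frames=[1,4,-] (faults so far: 2)
  step 4: ref 2 -> FAULT, frames=[1,4,2] (faults so far: 3)
  step 5: ref 3 -> FAULT, evict 1, frames=[3,4,2] (faults so far: 4)
  step 6: ref 2 -> HIT, frames=[3,4,2] (faults so far: 4)
  step 7: ref 1 -> FAULT, evict 4, frames=[3,1,2] (faults so far: 5)
  step 8: ref 1 -> HIT, frames=[3,1,2] (faults so far: 5)
  step 9: ref 1 -> HIT, frames=[3,1,2] (faults so far: 5)
  step 10: ref 4 -> FAULT, evict 3, frames=[4,1,2] (faults so far: 6)
  LRU total faults: 6
--- Optimal ---
  step 0: ref 1 -> FAULT, frames=[1,-,-] (faults so far: 1)
  step 1: ref 4 -> FAULT, frames=[1,4,-] (faults so far: 2)
  step 2: ref 4 -> HIT, frames=[1,4,-] (faults so far: 2)
  step 3: ref 4 -> HIT, frames=[1,4,-] (faults so far: 2)
  step 4: ref 2 -> FAULT, frames=[1,4,2] (faults so far: 3)
  step 5: ref 3 -> FAULT, evict 4, frames=[1,3,2] (faults so far: 4)
  step 6: ref 2 -> HIT, frames=[1,3,2] (faults so far: 4)
  step 7: ref 1 -> HIT, frames=[1,3,2] (faults so far: 4)
  step 8: ref 1 -> HIT, frames=[1,3,2] (faults so far: 4)
  step 9: ref 1 -> HIT, frames=[1,3,2] (faults so far: 4)
  step 10: ref 4 -> FAULT, evict 1, frames=[4,3,2] (faults so far: 5)
  Optimal total faults: 5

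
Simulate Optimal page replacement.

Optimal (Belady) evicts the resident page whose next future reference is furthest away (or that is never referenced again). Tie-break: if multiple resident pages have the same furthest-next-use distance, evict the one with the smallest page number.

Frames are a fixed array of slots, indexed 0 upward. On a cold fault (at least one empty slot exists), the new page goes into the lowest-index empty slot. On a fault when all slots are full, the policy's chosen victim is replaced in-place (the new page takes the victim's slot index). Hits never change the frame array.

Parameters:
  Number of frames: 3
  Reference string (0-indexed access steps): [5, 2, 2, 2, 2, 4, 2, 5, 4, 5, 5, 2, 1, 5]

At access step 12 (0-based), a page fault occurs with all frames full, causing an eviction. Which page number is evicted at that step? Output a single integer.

Step 0: ref 5 -> FAULT, frames=[5,-,-]
Step 1: ref 2 -> FAULT, frames=[5,2,-]
Step 2: ref 2 -> HIT, frames=[5,2,-]
Step 3: ref 2 -> HIT, frames=[5,2,-]
Step 4: ref 2 -> HIT, frames=[5,2,-]
Step 5: ref 4 -> FAULT, frames=[5,2,4]
Step 6: ref 2 -> HIT, frames=[5,2,4]
Step 7: ref 5 -> HIT, frames=[5,2,4]
Step 8: ref 4 -> HIT, frames=[5,2,4]
Step 9: ref 5 -> HIT, frames=[5,2,4]
Step 10: ref 5 -> HIT, frames=[5,2,4]
Step 11: ref 2 -> HIT, frames=[5,2,4]
Step 12: ref 1 -> FAULT, evict 2, frames=[5,1,4]
At step 12: evicted page 2

Answer: 2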